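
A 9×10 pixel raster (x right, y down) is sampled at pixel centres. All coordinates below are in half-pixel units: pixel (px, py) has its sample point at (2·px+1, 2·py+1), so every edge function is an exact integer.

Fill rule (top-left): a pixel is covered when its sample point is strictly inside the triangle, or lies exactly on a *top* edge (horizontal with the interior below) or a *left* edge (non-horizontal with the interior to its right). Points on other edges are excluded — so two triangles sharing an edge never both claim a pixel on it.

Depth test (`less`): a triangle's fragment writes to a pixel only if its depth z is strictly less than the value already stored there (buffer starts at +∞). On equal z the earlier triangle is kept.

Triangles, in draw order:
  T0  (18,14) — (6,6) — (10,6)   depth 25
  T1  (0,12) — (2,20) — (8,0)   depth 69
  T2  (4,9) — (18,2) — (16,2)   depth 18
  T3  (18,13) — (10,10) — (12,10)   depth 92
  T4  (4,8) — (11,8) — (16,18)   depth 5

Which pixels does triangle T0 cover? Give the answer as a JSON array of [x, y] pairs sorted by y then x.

T0:
  2·area = 32
  edge (18, 14)→(6, 6): d=(-12,-8) top-left  bias=+0
  edge (6, 6)→(10, 6): d=(4,0) top-left  bias=+0
  edge (10, 6)→(18, 14): d=(8,8) right/bottom  bias=-1
    (2,0)@(5, 1): e=[52,-20,0] → ·  [on edge]
    (3,1)@(7, 3): e=[44,-12,0] → ·  [on edge]
    (4,2)@(9, 5): e=[36,-4,0] → ·  [on edge]
    (4,3)@(9, 7): e=[12,4,16] → █
    (5,3)@(11, 7): e=[28,4,0] → ·  [on edge]
    (4,4)@(9, 9): e=[-12,12,32] → ·
    (5,4)@(11, 9): e=[4,12,16] → █
    (6,4)@(13, 9): e=[20,12,0] → ·  [on edge]
    (5,5)@(11, 11): e=[-20,20,32] → ·
    (7,5)@(15, 11): e=[12,20,0] → ·  [on edge]
    (8,6)@(17, 13): e=[4,28,0] → ·  [on edge]
  covered (2 px):
    · · · · · · · · ·
    · · · · · · · · ·
    · · · · · · · · ·
    · · · · █ · · · ·
    · · · · · █ · · ·
    · · · · · · · · ·
    · · · · · · · · ·
    · · · · · · · · ·
    · · · · · · · · ·
    · · · · · · · · ·
T1:
  2·area = 88  (B↔C swapped to make it positive)
  edge (0, 12)→(8, 0): d=(8,-12) top-left  bias=+0
  edge (8, 0)→(2, 20): d=(-6,20) right/bottom  bias=-1
  edge (2, 20)→(0, 12): d=(-2,-8) top-left  bias=+0
    (3,1)@(7, 3): e=[12,2,74] → █
    (4,1)@(9, 3): e=[36,-38,90] → ·
    (2,2)@(5, 5): e=[4,30,54] → █
    (3,2)@(7, 5): e=[28,-10,70] → ·
    (2,3)@(5, 7): e=[20,18,50] → █
    (3,3)@(7, 7): e=[44,-22,66] → ·
    (1,4)@(3, 9): e=[12,46,30] → █
    (3,4)@(7, 9): e=[60,-34,62] → ·
    (0,5)@(1, 11): e=[4,74,10] → █
    (2,5)@(5, 11): e=[52,-6,42] → ·
    (0,6)@(1, 13): e=[20,62,6] → █
    (2,6)@(5, 13): e=[68,-18,38] → ·
  covered (11 px):
    · · · · · · · · ·
    · · · █ · · · · ·
    · · █ · · · · · ·
    · · █ · · · · · ·
    · █ █ · · · · · ·
    █ █ · · · · · · ·
    █ █ · · · · · · ·
    █ █ · · · · · · ·
    · · · · · · · · ·
    · · · · · · · · ·
T2:
  2·area = 14  (B↔C swapped to make it positive)
  edge (4, 9)→(16, 2): d=(12,-7) top-left  bias=+0
  edge (16, 2)→(18, 2): d=(2,0) top-left  bias=+0
  edge (18, 2)→(4, 9): d=(-14,7) right/bottom  bias=-1
    (7,1)@(15, 3): e=[5,2,7] → █
    (8,1)@(17, 3): e=[19,2,-7] → ·
    (5,2)@(11, 5): e=[1,6,7] → █
    (6,2)@(13, 5): e=[15,6,-7] → ·
    (7,2)@(15, 5): e=[29,6,-21] → ·
    (5,3)@(11, 7): e=[25,10,-21] → ·
  covered (2 px):
    · · · · · · · · ·
    · · · · · · · █ ·
    · · · · · █ · · ·
    · · · · · · · · ·
    · · · · · · · · ·
    · · · · · · · · ·
    · · · · · · · · ·
    · · · · · · · · ·
    · · · · · · · · ·
    · · · · · · · · ·
T3:
  2·area = 6
  edge (18, 13)→(10, 10): d=(-8,-3) top-left  bias=+0
  edge (10, 10)→(12, 10): d=(2,0) top-left  bias=+0
  edge (12, 10)→(18, 13): d=(6,3) right/bottom  bias=-1
    (6,5)@(13, 11): e=[1,2,3] → █
    (7,5)@(15, 11): e=[7,2,-3] → ·
    (6,6)@(13, 13): e=[-15,6,15] → ·
  covered (1 px):
    · · · · · · · · ·
    · · · · · · · · ·
    · · · · · · · · ·
    · · · · · · · · ·
    · · · · · · · · ·
    · · · · · · █ · ·
    · · · · · · · · ·
    · · · · · · · · ·
    · · · · · · · · ·
    · · · · · · · · ·
T4:
  2·area = 70
  edge (4, 8)→(11, 8): d=(7,0) top-left  bias=+0
  edge (11, 8)→(16, 18): d=(5,10) right/bottom  bias=-1
  edge (16, 18)→(4, 8): d=(-12,-10) top-left  bias=+0
    (3,4)@(7, 9): e=[7,45,18] → █
    (4,4)@(9, 9): e=[7,25,38] → █
    (5,4)@(11, 9): e=[7,5,58] → █
    (6,4)@(13, 9): e=[7,-15,78] → ·
    (3,5)@(7, 11): e=[21,55,-6] → ·
    (4,5)@(9, 11): e=[21,35,14] → █
    (6,5)@(13, 11): e=[21,-5,54] → ·
    (4,6)@(9, 13): e=[35,45,-10] → ·
    (5,6)@(11, 13): e=[35,25,10] → █
    (6,6)@(13, 13): e=[35,5,30] → █
    (7,6)@(15, 13): e=[35,-15,50] → ·
    (5,7)@(11, 15): e=[49,35,-14] → ·
  covered (9 px):
    · · · · · · · · ·
    · · · · · · · · ·
    · · · · · · · · ·
    · · · · · · · · ·
    · · · █ █ █ · · ·
    · · · · █ █ · · ·
    · · · · · █ █ · ·
    · · · · · · █ · ·
    · · · · · · · █ ·
    · · · · · · · · ·

Answer: [[4,3],[5,4]]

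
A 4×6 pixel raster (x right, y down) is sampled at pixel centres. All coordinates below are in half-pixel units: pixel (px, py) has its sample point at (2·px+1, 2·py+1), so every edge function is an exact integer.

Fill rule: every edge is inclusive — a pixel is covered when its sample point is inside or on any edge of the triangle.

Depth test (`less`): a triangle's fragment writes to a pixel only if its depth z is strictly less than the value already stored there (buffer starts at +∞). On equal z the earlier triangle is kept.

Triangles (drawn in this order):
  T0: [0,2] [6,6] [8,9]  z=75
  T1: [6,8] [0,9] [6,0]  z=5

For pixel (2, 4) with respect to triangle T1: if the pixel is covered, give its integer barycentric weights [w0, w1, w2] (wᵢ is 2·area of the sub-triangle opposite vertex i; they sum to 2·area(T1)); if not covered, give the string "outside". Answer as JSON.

T0:
  2·area = 10
  edge (0, 2)→(6, 6): d=(6,4) inclusive
  edge (6, 6)→(8, 9): d=(2,3) inclusive
  edge (8, 9)→(0, 2): d=(-8,-7) inclusive
  covered (0 px):
    · · · ·
    · · · ·
    · · · ·
    · · · ·
    · · · ·
    · · · ·
T1:
  2·area = 48
  edge (6, 8)→(0, 9): d=(-6,1) inclusive
  edge (0, 9)→(6, 0): d=(6,-9) inclusive
  edge (6, 0)→(6, 8): d=(0,8) inclusive
    (2,1)@(5, 3): e=[31,9,8] → #
    (3,1)@(7, 3): e=[29,27,-8] → ·
    (1,2)@(3, 5): e=[21,3,24] → #
    (3,2)@(7, 5): e=[17,39,-8] → ·
    (1,3)@(3, 7): e=[9,15,24] → #
    (3,3)@(7, 7): e=[5,51,-8] → ·
    (1,4)@(3, 9): e=[-3,27,24] → ·
    (2,4)@(5, 9): e=[-5,45,8] → ·
  covered (5 px):
    · · · ·
    · · # ·
    · # # ·
    · # # ·
    · · · ·
    · · · ·

Result: "outside"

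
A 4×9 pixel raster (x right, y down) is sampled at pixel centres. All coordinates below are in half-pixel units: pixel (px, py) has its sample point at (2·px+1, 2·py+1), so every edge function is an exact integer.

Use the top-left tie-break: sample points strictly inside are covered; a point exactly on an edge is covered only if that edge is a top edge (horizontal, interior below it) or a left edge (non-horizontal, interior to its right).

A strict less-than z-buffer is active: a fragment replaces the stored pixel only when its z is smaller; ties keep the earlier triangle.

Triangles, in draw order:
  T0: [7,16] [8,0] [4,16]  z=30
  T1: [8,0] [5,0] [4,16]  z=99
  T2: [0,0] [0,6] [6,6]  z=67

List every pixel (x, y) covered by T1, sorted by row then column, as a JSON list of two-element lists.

T0:
  2·area = 48  (B↔C swapped to make it positive)
  edge (7, 16)→(4, 16): d=(-3,0) right/bottom  bias=-1
  edge (4, 16)→(8, 0): d=(4,-16) top-left  bias=+0
  edge (8, 0)→(7, 16): d=(-1,16) right/bottom  bias=-1
    (3,2)@(7, 5): e=[33,4,11] → █
    (3,3)@(7, 7): e=[27,12,9] → █
    (3,4)@(7, 9): e=[21,20,7] → █
    (3,5)@(7, 11): e=[15,28,5] → █
    (2,6)@(5, 13): e=[9,4,35] → █
    (2,7)@(5, 15): e=[3,12,33] → █
    (2,8)@(5, 17): e=[-3,20,31] → ·
    (3,8)@(7, 17): e=[-3,52,-1] → ·
  covered (8 px):
    · · · ·
    · · · ·
    · · · █
    · · · █
    · · · █
    · · · █
    · · █ █
    · · █ █
    · · · ·
T1:
  2·area = 48  (B↔C swapped to make it positive)
  edge (8, 0)→(4, 16): d=(-4,16) right/bottom  bias=-1
  edge (4, 16)→(5, 0): d=(1,-16) top-left  bias=+0
  edge (5, 0)→(8, 0): d=(3,0) top-left  bias=+0
    (2,0)@(5, 1): e=[44,1,3] → █
    (3,0)@(7, 1): e=[12,33,3] → █
    (2,1)@(5, 3): e=[36,3,9] → █
    (2,2)@(5, 5): e=[28,5,15] → █
    (3,2)@(7, 5): e=[-4,37,15] → ·
    (2,3)@(5, 7): e=[20,7,21] → █
    (3,3)@(7, 7): e=[-12,39,21] → ·
    (2,4)@(5, 9): e=[12,9,27] → █
    (3,4)@(7, 9): e=[-20,41,27] → ·
    (2,5)@(5, 11): e=[4,11,33] → █
    (3,5)@(7, 11): e=[-28,43,33] → ·
    (2,6)@(5, 13): e=[-4,13,39] → ·
  covered (8 px):
    · · █ █
    · · █ █
    · · █ ·
    · · █ ·
    · · █ ·
    · · █ ·
    · · · ·
    · · · ·
    · · · ·
T2:
  2·area = 36  (B↔C swapped to make it positive)
  edge (0, 0)→(6, 6): d=(6,6) right/bottom  bias=-1
  edge (6, 6)→(0, 6): d=(-6,0) right/bottom  bias=-1
  edge (0, 6)→(0, 0): d=(0,-6) top-left  bias=+0
    (0,0)@(1, 1): e=[0,30,6] → ·  [on edge]
    (0,1)@(1, 3): e=[12,18,6] → █
    (1,1)@(3, 3): e=[0,18,18] → ·  [on edge]
    (0,2)@(1, 5): e=[24,6,6] → █
    (1,2)@(3, 5): e=[12,6,18] → █
    (2,2)@(5, 5): e=[0,6,30] → ·  [on edge]
    (0,3)@(1, 7): e=[36,-6,6] → ·
    (1,3)@(3, 7): e=[24,-6,18] → ·
    (3,3)@(7, 7): e=[0,-6,42] → ·  [on edge]
  covered (3 px):
    · · · ·
    █ · · ·
    █ █ · ·
    · · · ·
    · · · ·
    · · · ·
    · · · ·
    · · · ·
    · · · ·

Result: [[2,0],[3,0],[2,1],[3,1],[2,2],[2,3],[2,4],[2,5]]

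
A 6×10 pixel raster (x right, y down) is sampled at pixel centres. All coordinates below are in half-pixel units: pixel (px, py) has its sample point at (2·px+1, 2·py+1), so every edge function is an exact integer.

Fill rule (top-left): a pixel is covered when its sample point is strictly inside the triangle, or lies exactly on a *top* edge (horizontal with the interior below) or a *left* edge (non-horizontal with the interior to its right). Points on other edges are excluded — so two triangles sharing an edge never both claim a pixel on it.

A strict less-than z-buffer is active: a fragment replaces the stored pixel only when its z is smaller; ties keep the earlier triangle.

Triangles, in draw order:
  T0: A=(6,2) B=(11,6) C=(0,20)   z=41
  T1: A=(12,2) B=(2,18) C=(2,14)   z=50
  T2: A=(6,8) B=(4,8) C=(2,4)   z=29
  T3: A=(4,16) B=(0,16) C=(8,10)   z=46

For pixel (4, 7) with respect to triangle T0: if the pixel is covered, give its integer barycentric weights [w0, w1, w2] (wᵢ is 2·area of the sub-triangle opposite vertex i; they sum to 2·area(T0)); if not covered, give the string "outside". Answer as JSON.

T0:
  2·area = 114
  edge (6, 2)→(11, 6): d=(5,4) right/bottom  bias=-1
  edge (11, 6)→(0, 20): d=(-11,14) right/bottom  bias=-1
  edge (0, 20)→(6, 2): d=(6,-18) top-left  bias=+0
    (3,1)@(7, 3): e=[1,89,24] → #
    (4,1)@(9, 3): e=[-7,61,60] → ·
    (2,2)@(5, 5): e=[19,95,0] → #  [on edge]
    (4,2)@(9, 5): e=[3,39,72] → #
    (5,2)@(11, 5): e=[-5,11,108] → ·
    (2,3)@(5, 7): e=[29,73,12] → #
    (5,3)@(11, 7): e=[5,-11,120] → ·
    (2,4)@(5, 9): e=[39,51,24] → #
    (4,4)@(9, 9): e=[23,-5,96] → ·
    (1,5)@(3, 11): e=[57,57,0] → #  [on edge]
    (4,5)@(9, 11): e=[33,-27,108] → ·
    (1,6)@(3, 13): e=[67,35,12] → #
    (0,8)@(1, 17): e=[95,19,0] → #  [on edge]
  covered (16 px):
    · · · · · ·
    · · · # · ·
    · · # # # ·
    · · # # # ·
    · · # # · ·
    · # # # · ·
    · # # · · ·
    · # · · · ·
    # · · · · ·
    · · · · · ·
T1:
  2·area = 40
  edge (12, 2)→(2, 18): d=(-10,16) right/bottom  bias=-1
  edge (2, 18)→(2, 14): d=(0,-4) top-left  bias=+0
  edge (2, 14)→(12, 2): d=(10,-12) top-left  bias=+0
    (3,4)@(7, 9): e=[10,20,10] → #
    (4,4)@(9, 9): e=[-22,28,34] → ·
    (2,5)@(5, 11): e=[22,12,6] → #
    (3,5)@(7, 11): e=[-10,20,30] → ·
    (1,6)@(3, 13): e=[34,4,2] → #
    (3,6)@(7, 13): e=[-30,20,50] → ·
    (1,7)@(3, 15): e=[14,4,22] → #
    (2,7)@(5, 15): e=[-18,12,46] → ·
    (1,8)@(3, 17): e=[-6,4,42] → ·
  covered (5 px):
    · · · · · ·
    · · · · · ·
    · · · · · ·
    · · · · · ·
    · · · # · ·
    · · # · · ·
    · # # · · ·
    · # · · · ·
    · · · · · ·
    · · · · · ·
T2:
  2·area = 8
  edge (6, 8)→(4, 8): d=(-2,0) right/bottom  bias=-1
  edge (4, 8)→(2, 4): d=(-2,-4) top-left  bias=+0
  edge (2, 4)→(6, 8): d=(4,4) right/bottom  bias=-1
    (0,1)@(1, 3): e=[10,-2,0] → ·  [on edge]
    (1,2)@(3, 5): e=[6,2,0] → ·  [on edge]
    (2,3)@(5, 7): e=[2,6,0] → ·  [on edge]
    (3,4)@(7, 9): e=[-2,10,0] → ·  [on edge]
    (4,5)@(9, 11): e=[-6,14,0] → ·  [on edge]
    (5,6)@(11, 13): e=[-10,18,0] → ·  [on edge]
  covered (0 px):
    · · · · · ·
    · · · · · ·
    · · · · · ·
    · · · · · ·
    · · · · · ·
    · · · · · ·
    · · · · · ·
    · · · · · ·
    · · · · · ·
    · · · · · ·
T3:
  2·area = 24
  edge (4, 16)→(0, 16): d=(-4,0) right/bottom  bias=-1
  edge (0, 16)→(8, 10): d=(8,-6) top-left  bias=+0
  edge (8, 10)→(4, 16): d=(-4,6) right/bottom  bias=-1
    (3,5)@(7, 11): e=[20,2,2] → #
    (4,5)@(9, 11): e=[20,14,-10] → ·
    (2,6)@(5, 13): e=[12,6,6] → #
    (3,6)@(7, 13): e=[12,18,-6] → ·
    (1,7)@(3, 15): e=[4,10,10] → #
    (2,7)@(5, 15): e=[4,22,-2] → ·
    (1,8)@(3, 17): e=[-4,26,2] → ·
  covered (3 px):
    · · · · · ·
    · · · · · ·
    · · · · · ·
    · · · · · ·
    · · · · · ·
    · · · # · ·
    · · # · · ·
    · # · · · ·
    · · · · · ·
    · · · · · ·

Final: "outside"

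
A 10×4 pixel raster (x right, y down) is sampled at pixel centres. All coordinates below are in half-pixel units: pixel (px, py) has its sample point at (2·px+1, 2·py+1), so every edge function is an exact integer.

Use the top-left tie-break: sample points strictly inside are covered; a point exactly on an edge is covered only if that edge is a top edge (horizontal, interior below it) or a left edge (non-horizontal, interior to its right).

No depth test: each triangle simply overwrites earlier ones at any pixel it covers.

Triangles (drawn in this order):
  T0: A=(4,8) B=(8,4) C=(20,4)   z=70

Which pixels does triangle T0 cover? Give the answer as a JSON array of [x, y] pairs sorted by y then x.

T0:
  2·area = 48
  edge (4, 8)→(8, 4): d=(4,-4) top-left  bias=+0
  edge (8, 4)→(20, 4): d=(12,0) top-left  bias=+0
  edge (20, 4)→(4, 8): d=(-16,4) right/bottom  bias=-1
    (5,0)@(11, 1): e=[0,-36,84] → .  [on edge]
    (4,1)@(9, 3): e=[0,-12,60] → .  [on edge]
    (3,2)@(7, 5): e=[0,12,36] → X  [on edge]
    (4,2)@(9, 5): e=[8,12,28] → X
    (5,2)@(11, 5): e=[16,12,20] → X
    (6,2)@(13, 5): e=[24,12,12] → X
    (7,2)@(15, 5): e=[32,12,4] → X
    (8,2)@(17, 5): e=[40,12,-4] → .
    (2,3)@(5, 7): e=[0,36,12] → X  [on edge]
    (4,3)@(9, 7): e=[16,36,-4] → .
    (5,3)@(11, 7): e=[24,36,-12] → .
    (6,3)@(13, 7): e=[32,36,-20] → .
  covered (7 px):
    . . . . . . . . . .
    . . . . . . . . . .
    . . . X X X X X . .
    . . X X . . . . . .

Answer: [[3,2],[4,2],[5,2],[6,2],[7,2],[2,3],[3,3]]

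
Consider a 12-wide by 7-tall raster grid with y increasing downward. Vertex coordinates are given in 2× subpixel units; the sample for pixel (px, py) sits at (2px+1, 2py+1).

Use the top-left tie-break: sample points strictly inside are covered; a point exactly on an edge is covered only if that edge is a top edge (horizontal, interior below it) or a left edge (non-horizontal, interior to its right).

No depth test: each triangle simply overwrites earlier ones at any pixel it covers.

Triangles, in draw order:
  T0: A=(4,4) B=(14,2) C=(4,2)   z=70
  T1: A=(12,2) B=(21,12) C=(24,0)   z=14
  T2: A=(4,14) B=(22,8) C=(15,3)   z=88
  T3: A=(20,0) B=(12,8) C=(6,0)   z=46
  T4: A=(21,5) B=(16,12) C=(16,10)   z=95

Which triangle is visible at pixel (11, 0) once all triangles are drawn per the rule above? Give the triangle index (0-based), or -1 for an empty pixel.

T0:
  2·area = 20  (B↔C swapped to make it positive)
  edge (4, 4)→(4, 2): d=(0,-2) top-left  bias=+0
  edge (4, 2)→(14, 2): d=(10,0) top-left  bias=+0
  edge (14, 2)→(4, 4): d=(-10,2) right/bottom  bias=-1
    (9,0)@(19, 1): e=[30,-10,0] → ·  [on edge]
    (2,1)@(5, 3): e=[2,10,8] → █
    (3,1)@(7, 3): e=[6,10,4] → █
    (4,1)@(9, 3): e=[10,10,0] → ·  [on edge]
    (2,2)@(5, 5): e=[2,30,-12] → ·
    (3,2)@(7, 5): e=[6,30,-16] → ·
  covered (2 px):
    · · · · · · · · · · · ·
    · · █ █ · · · · · · · ·
    · · · · · · · · · · · ·
    · · · · · · · · · · · ·
    · · · · · · · · · · · ·
    · · · · · · · · · · · ·
    · · · · · · · · · · · ·
T1:
  2·area = 138  (B↔C swapped to make it positive)
  edge (12, 2)→(24, 0): d=(12,-2) top-left  bias=+0
  edge (24, 0)→(21, 12): d=(-3,12) right/bottom  bias=-1
  edge (21, 12)→(12, 2): d=(-9,-10) top-left  bias=+0
    (9,0)@(19, 1): e=[2,57,79] → █
    (10,0)@(21, 1): e=[6,33,99] → █
    (11,0)@(23, 1): e=[10,9,119] → █
    (6,1)@(13, 3): e=[14,123,1] → █
    (7,1)@(15, 3): e=[18,99,21] → █
    (8,1)@(17, 3): e=[22,75,41] → █
    (6,2)@(13, 5): e=[38,117,-17] → ·
    (7,2)@(15, 5): e=[42,93,3] → █
    (11,2)@(23, 5): e=[58,-3,83] → ·
    (7,3)@(15, 7): e=[66,87,-15] → ·
    (8,3)@(17, 7): e=[70,63,5] → █
    (11,3)@(23, 7): e=[82,-9,65] → ·
  covered (19 px):
    · · · · · · · · · █ █ █
    · · · · · · █ █ █ █ █ █
    · · · · · · · █ █ █ █ ·
    · · · · · · · · █ █ █ ·
    · · · · · · · · · █ █ ·
    · · · · · · · · · · █ ·
    · · · · · · · · · · · ·
T2:
  2·area = 132  (B↔C swapped to make it positive)
  edge (4, 14)→(15, 3): d=(11,-11) top-left  bias=+0
  edge (15, 3)→(22, 8): d=(7,5) right/bottom  bias=-1
  edge (22, 8)→(4, 14): d=(-18,6) right/bottom  bias=-1
    (8,0)@(17, 1): e=[0,-24,156] → ·  [on edge]
    (7,1)@(15, 3): e=[0,0,132] → ·  [on edge]
    (6,2)@(13, 5): e=[0,24,108] → █  [on edge]
    (7,2)@(15, 5): e=[22,14,96] → █
    (8,2)@(17, 5): e=[44,4,84] → █
    (9,2)@(19, 5): e=[66,-6,72] → ·
    (5,3)@(11, 7): e=[0,48,84] → █  [on edge]
    (9,3)@(19, 7): e=[88,8,36] → █
    (10,3)@(21, 7): e=[110,-2,24] → ·
    (4,4)@(9, 9): e=[0,72,60] → █  [on edge]
    (9,4)@(19, 9): e=[110,22,0] → ·  [on edge]
    (3,5)@(7, 11): e=[0,96,36] → █  [on edge]
    (6,5)@(13, 11): e=[66,66,0] → ·  [on edge]
    (2,6)@(5, 13): e=[0,120,12] → █  [on edge]
    (3,6)@(7, 13): e=[22,110,0] → ·  [on edge]
  covered (17 px):
    · · · · · · · · · · · ·
    · · · · · · · · · · · ·
    · · · · · · █ █ █ · · ·
    · · · · · █ █ █ █ █ · ·
    · · · · █ █ █ █ █ · · ·
    · · · █ █ █ · · · · · ·
    · · █ · · · · · · · · ·
T3:
  2·area = 112
  edge (20, 0)→(12, 8): d=(-8,8) right/bottom  bias=-1
  edge (12, 8)→(6, 0): d=(-6,-8) top-left  bias=+0
  edge (6, 0)→(20, 0): d=(14,0) top-left  bias=+0
    (3,0)@(7, 1): e=[96,2,14] → █
    (4,0)@(9, 1): e=[80,18,14] → █
    (5,0)@(11, 1): e=[64,34,14] → █
    (6,0)@(13, 1): e=[48,50,14] → █
    (7,0)@(15, 1): e=[32,66,14] → █
    (8,0)@(17, 1): e=[16,82,14] → █
    (9,0)@(19, 1): e=[0,98,14] → ·  [on edge]
    (3,1)@(7, 3): e=[80,-10,42] → ·
    (4,1)@(9, 3): e=[64,6,42] → █
    (8,1)@(17, 3): e=[0,70,42] → ·  [on edge]
    (4,2)@(9, 5): e=[48,-6,70] → ·
    (5,2)@(11, 5): e=[32,10,70] → █
    (7,2)@(15, 5): e=[0,42,70] → ·  [on edge]
    (6,3)@(13, 7): e=[0,14,98] → ·  [on edge]
    (5,4)@(11, 9): e=[0,-14,126] → ·  [on edge]
    (4,5)@(9, 11): e=[0,-42,154] → ·  [on edge]
    (3,6)@(7, 13): e=[0,-70,182] → ·  [on edge]
  covered (12 px):
    · · · █ █ █ █ █ █ · · ·
    · · · · █ █ █ █ · · · ·
    · · · · · █ █ · · · · ·
    · · · · · · · · · · · ·
    · · · · · · · · · · · ·
    · · · · · · · · · · · ·
    · · · · · · · · · · · ·
T4:
  2·area = 10
  edge (21, 5)→(16, 12): d=(-5,7) right/bottom  bias=-1
  edge (16, 12)→(16, 10): d=(0,-2) top-left  bias=+0
  edge (16, 10)→(21, 5): d=(5,-5) top-left  bias=+0
    (11,1)@(23, 3): e=[-4,14,0] → ·  [on edge]
    (10,2)@(21, 5): e=[0,10,0] → ·  [on edge]
    (9,3)@(19, 7): e=[4,6,0] → █  [on edge]
    (10,3)@(21, 7): e=[-10,10,10] → ·
    (8,4)@(17, 9): e=[8,2,0] → █  [on edge]
    (9,4)@(19, 9): e=[-6,6,10] → ·
    (7,5)@(15, 11): e=[12,-2,0] → ·  [on edge]
    (8,5)@(17, 11): e=[-2,2,10] → ·
    (6,6)@(13, 13): e=[16,-6,0] → ·  [on edge]
  covered (2 px):
    · · · · · · · · · · · ·
    · · · · · · · · · · · ·
    · · · · · · · · · · · ·
    · · · · · · · · · █ · ·
    · · · · · · · · █ · · ·
    · · · · · · · · · · · ·
    · · · · · · · · · · · ·

Z-buffer (winner per pixel, '.' = empty):
  . . . 3 3 3 3 3 3 1 1 1
  . . 0 0 3 3 3 3 1 1 1 1
  . . . . . 3 3 2 2 1 1 .
  . . . . . 2 2 2 2 4 1 .
  . . . . 2 2 2 2 4 1 1 .
  . . . 2 2 2 . . . . 1 .
  . . 2 . . . . . . . . .

Answer: 1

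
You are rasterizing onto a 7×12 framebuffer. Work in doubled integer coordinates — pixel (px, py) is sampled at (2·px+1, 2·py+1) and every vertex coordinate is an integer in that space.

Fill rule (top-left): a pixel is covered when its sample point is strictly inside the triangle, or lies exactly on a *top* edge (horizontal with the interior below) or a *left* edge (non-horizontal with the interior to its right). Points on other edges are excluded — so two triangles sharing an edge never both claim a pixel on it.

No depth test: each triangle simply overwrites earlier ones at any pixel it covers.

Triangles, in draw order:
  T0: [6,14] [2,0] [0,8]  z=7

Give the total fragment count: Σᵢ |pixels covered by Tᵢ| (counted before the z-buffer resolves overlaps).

T0:
  2·area = 60  (B↔C swapped to make it positive)
  edge (6, 14)→(0, 8): d=(-6,-6) top-left  bias=+0
  edge (0, 8)→(2, 0): d=(2,-8) top-left  bias=+0
  edge (2, 0)→(6, 14): d=(4,14) right/bottom  bias=-1
    (0,2)@(1, 5): e=[24,2,34] → X
    (1,2)@(3, 5): e=[36,18,6] → X
    (2,2)@(5, 5): e=[48,34,-22] → .
    (0,3)@(1, 7): e=[12,6,42] → X
    (2,3)@(5, 7): e=[36,38,-14] → .
    (0,4)@(1, 9): e=[0,10,50] → X  [on edge]
    (2,4)@(5, 9): e=[24,42,-6] → .
    (0,5)@(1, 11): e=[-12,14,58] → .
    (1,5)@(3, 11): e=[0,30,30] → X  [on edge]
    (2,5)@(5, 11): e=[12,46,2] → X
    (3,5)@(7, 11): e=[24,62,-26] → .
    (1,6)@(3, 13): e=[-12,34,38] → .
    (2,6)@(5, 13): e=[0,50,10] → X  [on edge]
    (3,7)@(7, 15): e=[0,70,-10] → .  [on edge]
    (4,8)@(9, 17): e=[0,90,-30] → .  [on edge]
    (5,9)@(11, 19): e=[0,110,-50] → .  [on edge]
    (6,10)@(13, 21): e=[0,130,-70] → .  [on edge]
  covered (9 px):
    . . . . . . .
    . . . . . . .
    X X . . . . .
    X X . . . . .
    X X . . . . .
    . X X . . . .
    . . X . . . .
    . . . . . . .
    . . . . . . .
    . . . . . . .
    . . . . . . .
    . . . . . . .

Result: 9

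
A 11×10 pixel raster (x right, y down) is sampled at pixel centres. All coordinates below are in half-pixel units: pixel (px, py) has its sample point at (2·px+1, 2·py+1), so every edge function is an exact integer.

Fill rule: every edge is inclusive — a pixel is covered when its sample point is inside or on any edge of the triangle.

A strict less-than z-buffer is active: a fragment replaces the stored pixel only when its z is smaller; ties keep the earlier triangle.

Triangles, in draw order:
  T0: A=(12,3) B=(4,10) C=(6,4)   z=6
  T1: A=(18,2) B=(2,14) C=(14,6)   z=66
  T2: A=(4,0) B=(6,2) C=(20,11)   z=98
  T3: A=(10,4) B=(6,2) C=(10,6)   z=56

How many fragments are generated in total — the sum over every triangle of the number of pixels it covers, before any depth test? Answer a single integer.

T0:
  2·area = 34
  edge (12, 3)→(4, 10): d=(-8,7) inclusive
  edge (4, 10)→(6, 4): d=(2,-6) inclusive
  edge (6, 4)→(12, 3): d=(6,-1) inclusive
    (3,0)@(7, 1): e=[51,0,-17] → ·  [on edge]
    (3,2)@(7, 5): e=[19,8,7] → #
    (4,2)@(9, 5): e=[5,20,9] → #
    (5,2)@(11, 5): e=[-9,32,11] → ·
    (2,3)@(5, 7): e=[17,0,17] → #  [on edge]
    (4,3)@(9, 7): e=[-11,24,21] → ·
    (2,4)@(5, 9): e=[1,4,29] → #
    (3,4)@(7, 9): e=[-13,16,31] → ·
    (2,5)@(5, 11): e=[-15,8,41] → ·
    (1,6)@(3, 13): e=[-17,0,51] → ·  [on edge]
    (0,9)@(1, 19): e=[-51,0,85] → ·  [on edge]
  covered (5 px):
    · · · · · · · · · · ·
    · · · · · · · · · · ·
    · · · # # · · · · · ·
    · · # # · · · · · · ·
    · · # · · · · · · · ·
    · · · · · · · · · · ·
    · · · · · · · · · · ·
    · · · · · · · · · · ·
    · · · · · · · · · · ·
    · · · · · · · · · · ·
T1:
  2·area = 16  (B↔C swapped to make it positive)
  edge (18, 2)→(14, 6): d=(-4,4) inclusive
  edge (14, 6)→(2, 14): d=(-12,8) inclusive
  edge (2, 14)→(18, 2): d=(16,-12) inclusive
    (9,0)@(19, 1): e=[0,20,-4] → ·  [on edge]
    (8,1)@(17, 3): e=[0,12,4] → #  [on edge]
    (9,1)@(19, 3): e=[-8,-4,28] → ·
    (7,2)@(15, 5): e=[0,4,12] → #  [on edge]
    (8,2)@(17, 5): e=[-8,-12,36] → ·
    (6,3)@(13, 7): e=[0,-4,20] → ·  [on edge]
    (7,3)@(15, 7): e=[-8,-20,44] → ·
    (4,4)@(9, 9): e=[8,4,4] → #
    (5,4)@(11, 9): e=[0,-12,28] → ·  [on edge]
    (4,5)@(9, 11): e=[0,-20,36] → ·  [on edge]
    (3,6)@(7, 13): e=[0,-28,44] → ·  [on edge]
    (2,7)@(5, 15): e=[0,-36,52] → ·  [on edge]
    (1,8)@(3, 17): e=[0,-44,60] → ·  [on edge]
    (0,9)@(1, 19): e=[0,-52,68] → ·  [on edge]
  covered (3 px):
    · · · · · · · · · · ·
    · · · · · · · · # · ·
    · · · · · · · # · · ·
    · · · · · · · · · · ·
    · · · · # · · · · · ·
    · · · · · · · · · · ·
    · · · · · · · · · · ·
    · · · · · · · · · · ·
    · · · · · · · · · · ·
    · · · · · · · · · · ·
T2:
  2·area = 10  (B↔C swapped to make it positive)
  edge (4, 0)→(20, 11): d=(16,11) inclusive
  edge (20, 11)→(6, 2): d=(-14,-9) inclusive
  edge (6, 2)→(4, 0): d=(-2,-2) inclusive
    (2,0)@(5, 1): e=[5,5,0] → #  [on edge]
    (3,0)@(7, 1): e=[-17,23,4] → ·
    (2,1)@(5, 3): e=[37,-23,-4] → ·
    (3,1)@(7, 3): e=[15,-5,0] → ·  [on edge]
    (4,2)@(9, 5): e=[25,-15,0] → ·  [on edge]
    (5,2)@(11, 5): e=[3,3,4] → #
    (6,2)@(13, 5): e=[-19,21,8] → ·
    (5,3)@(11, 7): e=[35,-25,0] → ·  [on edge]
    (6,4)@(13, 9): e=[45,-35,0] → ·  [on edge]
    (8,4)@(17, 9): e=[1,1,8] → #
    (9,4)@(19, 9): e=[-21,19,12] → ·
    (7,5)@(15, 11): e=[55,-45,0] → ·  [on edge]
    (8,6)@(17, 13): e=[65,-55,0] → ·  [on edge]
    (9,7)@(19, 15): e=[75,-65,0] → ·  [on edge]
    (10,8)@(21, 17): e=[85,-75,0] → ·  [on edge]
  covered (3 px):
    · · # · · · · · · · ·
    · · · · · · · · · · ·
    · · · · · # · · · · ·
    · · · · · · · · · · ·
    · · · · · · · · # · ·
    · · · · · · · · · · ·
    · · · · · · · · · · ·
    · · · · · · · · · · ·
    · · · · · · · · · · ·
    · · · · · · · · · · ·
T3:
  2·area = 8  (B↔C swapped to make it positive)
  edge (10, 4)→(10, 6): d=(0,2) inclusive
  edge (10, 6)→(6, 2): d=(-4,-4) inclusive
  edge (6, 2)→(10, 4): d=(4,2) inclusive
    (2,0)@(5, 1): e=[10,0,-2] → ·  [on edge]
    (3,1)@(7, 3): e=[6,0,2] → #  [on edge]
    (4,1)@(9, 3): e=[2,8,-2] → ·
    (3,2)@(7, 5): e=[6,-8,10] → ·
    (4,2)@(9, 5): e=[2,0,6] → #  [on edge]
    (5,2)@(11, 5): e=[-2,8,2] → ·
    (4,3)@(9, 7): e=[2,-8,14] → ·
    (5,3)@(11, 7): e=[-2,0,10] → ·  [on edge]
    (6,4)@(13, 9): e=[-6,0,14] → ·  [on edge]
    (7,5)@(15, 11): e=[-10,0,18] → ·  [on edge]
    (8,6)@(17, 13): e=[-14,0,22] → ·  [on edge]
    (9,7)@(19, 15): e=[-18,0,26] → ·  [on edge]
    (10,8)@(21, 17): e=[-22,0,30] → ·  [on edge]
  covered (2 px):
    · · · · · · · · · · ·
    · · · # · · · · · · ·
    · · · · # · · · · · ·
    · · · · · · · · · · ·
    · · · · · · · · · · ·
    · · · · · · · · · · ·
    · · · · · · · · · · ·
    · · · · · · · · · · ·
    · · · · · · · · · · ·
    · · · · · · · · · · ·

Final: 13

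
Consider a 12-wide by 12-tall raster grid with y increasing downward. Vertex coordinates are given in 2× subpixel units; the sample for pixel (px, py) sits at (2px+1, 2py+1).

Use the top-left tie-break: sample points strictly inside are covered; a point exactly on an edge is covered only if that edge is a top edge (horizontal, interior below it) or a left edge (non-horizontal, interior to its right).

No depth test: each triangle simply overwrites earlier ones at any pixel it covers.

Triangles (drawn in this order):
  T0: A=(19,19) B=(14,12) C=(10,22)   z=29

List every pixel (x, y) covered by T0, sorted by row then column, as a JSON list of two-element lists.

T0:
  2·area = 78  (B↔C swapped to make it positive)
  edge (19, 19)→(10, 22): d=(-9,3) right/bottom  bias=-1
  edge (10, 22)→(14, 12): d=(4,-10) top-left  bias=+0
  edge (14, 12)→(19, 19): d=(5,7) right/bottom  bias=-1
    (4,2)@(9, 5): e=[156,-78,0] → ·  [on edge]
    (6,7)@(13, 15): e=[54,2,22] → #
    (7,7)@(15, 15): e=[48,22,8] → #
    (8,7)@(17, 15): e=[42,42,-6] → ·
    (6,8)@(13, 17): e=[36,10,32] → #
    (8,8)@(17, 17): e=[24,50,4] → #
    (9,8)@(19, 17): e=[18,70,-10] → ·
    (6,9)@(13, 19): e=[18,18,42] → #
    (9,9)@(19, 19): e=[0,78,0] → ·  [on edge]
    (5,10)@(11, 21): e=[6,6,66] → #
    (6,10)@(13, 21): e=[0,26,52] → ·  [on edge]
    (7,10)@(15, 21): e=[-6,46,38] → ·
    (3,11)@(7, 23): e=[0,-26,104] → ·  [on edge]
  covered (9 px):
    · · · · · · · · · · · ·
    · · · · · · · · · · · ·
    · · · · · · · · · · · ·
    · · · · · · · · · · · ·
    · · · · · · · · · · · ·
    · · · · · · · · · · · ·
    · · · · · · · · · · · ·
    · · · · · · # # · · · ·
    · · · · · · # # # · · ·
    · · · · · · # # # · · ·
    · · · · · # · · · · · ·
    · · · · · · · · · · · ·

Final: [[6,7],[7,7],[6,8],[7,8],[8,8],[6,9],[7,9],[8,9],[5,10]]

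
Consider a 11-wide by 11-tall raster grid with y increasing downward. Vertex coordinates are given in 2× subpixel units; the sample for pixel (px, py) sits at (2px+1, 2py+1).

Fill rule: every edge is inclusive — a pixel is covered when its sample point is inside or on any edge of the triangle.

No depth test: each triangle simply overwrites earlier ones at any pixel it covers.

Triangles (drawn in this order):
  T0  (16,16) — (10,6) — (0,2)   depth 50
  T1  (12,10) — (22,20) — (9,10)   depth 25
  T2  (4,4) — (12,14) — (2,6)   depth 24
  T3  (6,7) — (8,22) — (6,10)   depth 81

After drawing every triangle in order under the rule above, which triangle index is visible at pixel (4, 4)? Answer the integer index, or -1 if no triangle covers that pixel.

T0:
  2·area = 76  (B↔C swapped to make it positive)
  edge (16, 16)→(0, 2): d=(-16,-14) inclusive
  edge (0, 2)→(10, 6): d=(10,4) inclusive
  edge (10, 6)→(16, 16): d=(6,10) inclusive
    (3,0)@(7, 1): e=[114,-38,0] → .  [on edge]
    (2,2)@(5, 5): e=[22,10,44] → X
    (3,2)@(7, 5): e=[50,2,24] → X
    (4,2)@(9, 5): e=[78,-6,4] → .
    (2,3)@(5, 7): e=[-10,30,56] → .
    (3,3)@(7, 7): e=[18,22,36] → X
    (4,3)@(9, 7): e=[46,14,16] → X
    (5,3)@(11, 7): e=[74,6,-4] → .
    (3,4)@(7, 9): e=[-14,42,48] → .
    (4,4)@(9, 9): e=[14,34,28] → X
    (5,4)@(11, 9): e=[42,26,8] → X
    (6,4)@(13, 9): e=[70,18,-12] → .
    (6,5)@(13, 11): e=[38,38,0] → X  [on edge]
    (9,10)@(19, 21): e=[-38,114,0] → .  [on edge]
  covered (10 px):
    . . . . . . . . . . .
    . . . . . . . . . . .
    . . X X . . . . . . .
    . . . X X . . . . . .
    . . . . X X . . . . .
    . . . . . X X . . . .
    . . . . . . X . . . .
    . . . . . . . X . . .
    . . . . . . . . . . .
    . . . . . . . . . . .
    . . . . . . . . . . .
T1:
  2·area = 30
  edge (12, 10)→(22, 20): d=(10,10) inclusive
  edge (22, 20)→(9, 10): d=(-13,-10) inclusive
  edge (9, 10)→(12, 10): d=(3,0) inclusive
    (1,0)@(3, 1): e=[0,57,-27] → .  [on edge]
    (2,1)@(5, 3): e=[0,51,-21] → .  [on edge]
    (3,2)@(7, 5): e=[0,45,-15] → .  [on edge]
    (4,3)@(9, 7): e=[0,39,-9] → .  [on edge]
    (5,4)@(11, 9): e=[0,33,-3] → .  [on edge]
    (5,5)@(11, 11): e=[20,7,3] → X
    (6,5)@(13, 11): e=[0,27,3] → X  [on edge]
    (7,5)@(15, 11): e=[-20,47,3] → .
    (5,6)@(11, 13): e=[40,-19,9] → .
    (6,6)@(13, 13): e=[20,1,9] → X
    (7,6)@(15, 13): e=[0,21,9] → X  [on edge]
    (8,6)@(17, 13): e=[-20,41,9] → .
    (8,7)@(17, 15): e=[0,15,15] → X  [on edge]
    (9,8)@(19, 17): e=[0,9,21] → X  [on edge]
    (10,9)@(21, 19): e=[0,3,27] → X  [on edge]
  covered (7 px):
    . . . . . . . . . . .
    . . . . . . . . . . .
    . . . . . . . . . . .
    . . . . . . . . . . .
    . . . . . . . . . . .
    . . . . . X X . . . .
    . . . . . . X X . . .
    . . . . . . . . X . .
    . . . . . . . . . X .
    . . . . . . . . . . X
    . . . . . . . . . . .
T2:
  2·area = 36
  edge (4, 4)→(12, 14): d=(8,10) inclusive
  edge (12, 14)→(2, 6): d=(-10,-8) inclusive
  edge (2, 6)→(4, 4): d=(2,-2) inclusive
    (3,0)@(7, 1): e=[-54,90,0] → .  [on edge]
    (2,1)@(5, 3): e=[-18,54,0] → .  [on edge]
    (1,2)@(3, 5): e=[18,18,0] → X  [on edge]
    (2,2)@(5, 5): e=[-2,34,4] → .
    (0,3)@(1, 7): e=[54,-18,0] → .  [on edge]
    (1,3)@(3, 7): e=[34,-2,4] → .
    (2,3)@(5, 7): e=[14,14,8] → X
    (3,3)@(7, 7): e=[-6,30,12] → .
    (2,4)@(5, 9): e=[30,-6,12] → .
    (3,4)@(7, 9): e=[10,10,16] → X
    (4,4)@(9, 9): e=[-10,26,20] → .
    (3,5)@(7, 11): e=[26,-10,20] → .
  covered (5 px):
    . . . . . . . . . . .
    . . . . . . . . . . .
    . X . . . . . . . . .
    . . X . . . . . . . .
    . . . X . . . . . . .
    . . . . X . . . . . .
    . . . . . X . . . . .
    . . . . . . . . . . .
    . . . . . . . . . . .
    . . . . . . . . . . .
    . . . . . . . . . . .
T3:
  2·area = 6
  edge (6, 7)→(8, 22): d=(2,15) inclusive
  edge (8, 22)→(6, 10): d=(-2,-12) inclusive
  edge (6, 10)→(6, 7): d=(0,-3) inclusive
    (3,7)@(7, 15): e=[1,2,3] → X
    (4,7)@(9, 15): e=[-29,26,9] → .
    (3,8)@(7, 17): e=[5,-2,3] → .
  covered (1 px):
    . . . . . . . . . . .
    . . . . . . . . . . .
    . . . . . . . . . . .
    . . . . . . . . . . .
    . . . . . . . . . . .
    . . . . . . . . . . .
    . . . . . . . . . . .
    . . . X . . . . . . .
    . . . . . . . . . . .
    . . . . . . . . . . .
    . . . . . . . . . . .

Z-buffer (winner per pixel, '.' = empty):
  . . . . . . . . . . .
  . . . . . . . . . . .
  . 2 0 0 . . . . . . .
  . . 2 0 0 . . . . . .
  . . . 2 0 0 . . . . .
  . . . . 2 1 1 . . . .
  . . . . . 2 1 1 . . .
  . . . 3 . . . 0 1 . .
  . . . . . . . . . 1 .
  . . . . . . . . . . 1
  . . . . . . . . . . .

Result: 0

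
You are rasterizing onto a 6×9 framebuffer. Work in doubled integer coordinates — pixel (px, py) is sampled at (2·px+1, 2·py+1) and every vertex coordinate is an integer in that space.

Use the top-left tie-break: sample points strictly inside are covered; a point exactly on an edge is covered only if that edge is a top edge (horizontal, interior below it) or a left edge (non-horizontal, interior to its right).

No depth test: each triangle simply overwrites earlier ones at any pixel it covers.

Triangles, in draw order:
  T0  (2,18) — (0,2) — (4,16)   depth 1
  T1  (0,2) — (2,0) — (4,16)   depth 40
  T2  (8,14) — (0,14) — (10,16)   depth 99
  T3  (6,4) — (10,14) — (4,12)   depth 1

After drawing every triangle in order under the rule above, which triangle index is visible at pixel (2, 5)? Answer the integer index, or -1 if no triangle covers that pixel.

T0:
  2·area = 36
  edge (2, 18)→(0, 2): d=(-2,-16) top-left  bias=+0
  edge (0, 2)→(4, 16): d=(4,14) right/bottom  bias=-1
  edge (4, 16)→(2, 18): d=(-2,2) right/bottom  bias=-1
    (0,3)@(1, 7): e=[6,6,24] → #
    (1,3)@(3, 7): e=[38,-22,20] → ·
    (0,4)@(1, 9): e=[2,14,20] → #
    (1,4)@(3, 9): e=[34,-14,16] → ·
    (5,4)@(11, 9): e=[162,-126,0] → ·  [on edge]
    (0,5)@(1, 11): e=[-2,22,16] → ·
    (4,5)@(9, 11): e=[126,-90,0] → ·  [on edge]
    (1,6)@(3, 13): e=[26,2,8] → #
    (2,6)@(5, 13): e=[58,-26,4] → ·
    (3,6)@(7, 13): e=[90,-54,0] → ·  [on edge]
    (1,7)@(3, 15): e=[22,10,4] → #
    (2,7)@(5, 15): e=[54,-18,0] → ·  [on edge]
    (1,8)@(3, 17): e=[18,18,0] → ·  [on edge]
  covered (4 px):
    · · · · · ·
    · · · · · ·
    · · · · · ·
    # · · · · ·
    # · · · · ·
    · · · · · ·
    · # · · · ·
    · # · · · ·
    · · · · · ·
T1:
  2·area = 36
  edge (0, 2)→(2, 0): d=(2,-2) top-left  bias=+0
  edge (2, 0)→(4, 16): d=(2,16) right/bottom  bias=-1
  edge (4, 16)→(0, 2): d=(-4,-14) top-left  bias=+0
    (0,0)@(1, 1): e=[0,18,18] → #  [on edge]
    (1,0)@(3, 1): e=[4,-14,46] → ·
    (0,1)@(1, 3): e=[4,22,10] → #
    (1,1)@(3, 3): e=[8,-10,38] → ·
    (0,2)@(1, 5): e=[8,26,2] → #
    (1,2)@(3, 5): e=[12,-6,30] → ·
    (0,3)@(1, 7): e=[12,30,-6] → ·
    (1,4)@(3, 9): e=[20,2,14] → #
    (2,4)@(5, 9): e=[24,-30,42] → ·
    (1,5)@(3, 11): e=[24,6,6] → #
    (2,5)@(5, 11): e=[28,-26,34] → ·
    (1,6)@(3, 13): e=[28,10,-2] → ·
  covered (5 px):
    # · · · · ·
    # · · · · ·
    # · · · · ·
    · · · · · ·
    · # · · · ·
    · # · · · ·
    · · · · · ·
    · · · · · ·
    · · · · · ·
T2:
  2·area = 16  (B↔C swapped to make it positive)
  edge (8, 14)→(10, 16): d=(2,2) right/bottom  bias=-1
  edge (10, 16)→(0, 14): d=(-10,-2) top-left  bias=+0
  edge (0, 14)→(8, 14): d=(8,0) top-left  bias=+0
    (0,3)@(1, 7): e=[0,72,-56] → ·  [on edge]
    (1,4)@(3, 9): e=[0,56,-40] → ·  [on edge]
    (2,5)@(5, 11): e=[0,40,-24] → ·  [on edge]
    (3,6)@(7, 13): e=[0,24,-8] → ·  [on edge]
    (2,7)@(5, 15): e=[8,0,8] → #  [on edge]
    (3,7)@(7, 15): e=[4,4,8] → #
    (4,7)@(9, 15): e=[0,8,8] → ·  [on edge]
    (2,8)@(5, 17): e=[12,-20,24] → ·
    (3,8)@(7, 17): e=[8,-16,24] → ·
    (5,8)@(11, 17): e=[0,-8,24] → ·  [on edge]
  covered (2 px):
    · · · · · ·
    · · · · · ·
    · · · · · ·
    · · · · · ·
    · · · · · ·
    · · · · · ·
    · · · · · ·
    · · # # · ·
    · · · · · ·
T3:
  2·area = 52
  edge (6, 4)→(10, 14): d=(4,10) right/bottom  bias=-1
  edge (10, 14)→(4, 12): d=(-6,-2) top-left  bias=+0
  edge (4, 12)→(6, 4): d=(2,-8) top-left  bias=+0
    (3,3)@(7, 7): e=[2,36,14] → #
    (4,3)@(9, 7): e=[-18,40,30] → ·
    (2,4)@(5, 9): e=[30,20,2] → #
    (4,4)@(9, 9): e=[-10,28,34] → ·
    (0,5)@(1, 11): e=[78,0,-26] → ·  [on edge]
    (2,5)@(5, 11): e=[38,8,6] → #
    (4,5)@(9, 11): e=[-2,16,38] → ·
    (2,6)@(5, 13): e=[46,-4,10] → ·
    (3,6)@(7, 13): e=[26,0,26] → #  [on edge]
    (4,6)@(9, 13): e=[6,4,42] → #
    (5,6)@(11, 13): e=[-14,8,58] → ·
    (3,7)@(7, 15): e=[34,-12,30] → ·
  covered (7 px):
    · · · · · ·
    · · · · · ·
    · · · · · ·
    · · · # · ·
    · · # # · ·
    · · # # · ·
    · · · # # ·
    · · · · · ·
    · · · · · ·

Z-buffer (winner per pixel, '.' = empty):
  1 . . . . .
  1 . . . . .
  1 . . . . .
  0 . . 3 . .
  0 1 3 3 . .
  . 1 3 3 . .
  . 0 . 3 3 .
  . 0 2 2 . .
  . . . . . .

Final: 3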